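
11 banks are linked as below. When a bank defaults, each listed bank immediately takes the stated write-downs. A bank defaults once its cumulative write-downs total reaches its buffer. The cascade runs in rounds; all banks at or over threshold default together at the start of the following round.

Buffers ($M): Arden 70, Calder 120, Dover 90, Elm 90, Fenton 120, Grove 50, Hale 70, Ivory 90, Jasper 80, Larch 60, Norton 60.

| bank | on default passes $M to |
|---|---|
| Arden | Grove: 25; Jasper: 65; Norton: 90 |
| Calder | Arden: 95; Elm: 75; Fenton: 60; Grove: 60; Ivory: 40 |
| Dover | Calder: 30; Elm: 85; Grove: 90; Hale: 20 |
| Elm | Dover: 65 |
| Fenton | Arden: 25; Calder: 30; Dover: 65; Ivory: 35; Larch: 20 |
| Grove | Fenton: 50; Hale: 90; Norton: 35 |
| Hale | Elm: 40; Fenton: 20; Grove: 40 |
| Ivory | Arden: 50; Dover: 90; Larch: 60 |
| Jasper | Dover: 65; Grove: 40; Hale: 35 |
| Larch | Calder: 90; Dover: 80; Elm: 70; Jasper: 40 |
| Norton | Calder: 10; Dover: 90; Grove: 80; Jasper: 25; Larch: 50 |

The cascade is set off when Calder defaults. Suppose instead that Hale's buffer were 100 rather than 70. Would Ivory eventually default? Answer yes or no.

no

With Hale's buffer at 100:
Round 1 — Calder defaults (initial).
  Arden: +95 → 95 ≥ 70
  Elm: +75 → 75 < 90
  Fenton: +60 → 60 < 120
  Grove: +60 → 60 ≥ 50
  Ivory: +40 → 40 < 90
Round 2 — Arden, Grove default.
  Fenton: +50 → 110 < 120
  Hale: +90 → 90 < 100
  Jasper: +65 → 65 < 80
  Norton: +90+35 → 125 ≥ 60
Round 3 — Norton defaults.
  Dover: +90 → 90 ≥ 90
  Jasper: +25 → 90 ≥ 80
  Larch: +50 → 50 < 60
Round 4 — Dover, Jasper default.
  Elm: +85 → 160 ≥ 90
  Hale: +20+35 → 145 ≥ 100
Round 5 — Elm, Hale default.
  Fenton: +20 → 130 ≥ 120
Round 6 — Fenton defaults.
  Ivory: +35 → 75 < 90
  Larch: +20 → 70 ≥ 60
Round 7 — Larch defaults.
No further defaults.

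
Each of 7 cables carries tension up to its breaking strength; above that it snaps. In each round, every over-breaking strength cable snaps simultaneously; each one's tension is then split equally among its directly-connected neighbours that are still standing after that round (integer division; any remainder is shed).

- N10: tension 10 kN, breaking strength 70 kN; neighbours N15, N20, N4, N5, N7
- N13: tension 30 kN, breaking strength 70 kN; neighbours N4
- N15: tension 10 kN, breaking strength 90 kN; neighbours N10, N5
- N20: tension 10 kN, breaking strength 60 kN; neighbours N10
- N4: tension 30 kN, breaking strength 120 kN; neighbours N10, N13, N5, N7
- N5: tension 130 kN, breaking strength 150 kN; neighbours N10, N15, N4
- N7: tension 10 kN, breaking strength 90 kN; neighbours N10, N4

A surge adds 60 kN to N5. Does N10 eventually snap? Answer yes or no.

yes

Round 1 — N5 at 190 > 150. N5 snaps.
  N5 sheds 190 kN to N10, N15, N4: 63 each (1 lost).
    N10: 10+63 = 73 > 70
    N15: 10+63 = 73 ≤ 90
    N4: 30+63 = 93 ≤ 120
Round 2 — N10 snaps.
  N10 sheds 73 kN to N15, N20, N4, N7: 18 each (1 lost).
    N15: 73+18 = 91 > 90
    N20: 10+18 = 28 ≤ 60
    N4: 93+18 = 111 ≤ 120
    N7: 10+18 = 28 ≤ 90
Round 3 — N15 snaps.
  N15 sheds 91 kN: no online neighbours, lost.
No further breaks.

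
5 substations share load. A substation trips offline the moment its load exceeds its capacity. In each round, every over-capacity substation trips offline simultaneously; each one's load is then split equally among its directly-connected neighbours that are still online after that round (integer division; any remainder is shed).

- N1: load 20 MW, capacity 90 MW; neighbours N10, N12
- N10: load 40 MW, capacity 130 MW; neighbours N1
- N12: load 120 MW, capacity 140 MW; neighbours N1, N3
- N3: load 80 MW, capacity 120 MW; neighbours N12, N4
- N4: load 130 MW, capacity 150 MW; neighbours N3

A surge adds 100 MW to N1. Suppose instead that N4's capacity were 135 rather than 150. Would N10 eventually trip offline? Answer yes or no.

With N4's capacity at 135:
Round 1 — N1 at 120 > 90. N1 trips offline.
  N1 sheds 120 MW to N10, N12: 60 each.
    N10: 40+60 = 100 ≤ 130
    N12: 120+60 = 180 > 140
Round 2 — N12 trips offline.
  N12 sheds 180 MW to N3: 180 each.
    N3: 80+180 = 260 > 120
Round 3 — N3 trips offline.
  N3 sheds 260 MW to N4: 260 each.
    N4: 130+260 = 390 > 135
Round 4 — N4 trips offline.
  N4 sheds 390 MW: no online neighbours, lost.
No further trips.

no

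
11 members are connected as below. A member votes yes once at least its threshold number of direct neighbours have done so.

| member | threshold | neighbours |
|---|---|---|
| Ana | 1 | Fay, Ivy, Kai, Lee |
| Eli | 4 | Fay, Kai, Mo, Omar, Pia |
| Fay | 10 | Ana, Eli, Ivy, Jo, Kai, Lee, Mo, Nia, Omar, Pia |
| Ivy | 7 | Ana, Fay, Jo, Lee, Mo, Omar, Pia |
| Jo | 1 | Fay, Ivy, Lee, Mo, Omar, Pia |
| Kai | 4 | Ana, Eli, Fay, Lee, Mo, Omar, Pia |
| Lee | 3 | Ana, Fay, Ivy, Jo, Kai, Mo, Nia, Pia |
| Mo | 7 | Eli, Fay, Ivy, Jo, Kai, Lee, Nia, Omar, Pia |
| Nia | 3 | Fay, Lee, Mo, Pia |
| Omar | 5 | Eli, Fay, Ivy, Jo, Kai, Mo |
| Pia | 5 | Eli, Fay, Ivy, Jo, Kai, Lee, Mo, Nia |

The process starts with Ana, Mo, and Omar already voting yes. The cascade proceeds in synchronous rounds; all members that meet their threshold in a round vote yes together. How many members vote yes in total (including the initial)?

6

Round 1 — Ana, Mo, Omar vote yes (initial).
Round 2 — checking thresholds:
  Eli: 2 of 5 neighbours < 4, not yet.
  Fay: 3 of 10 neighbours < 10, not yet.
  Ivy: 3 of 7 neighbours < 7, not yet.
  Jo: 2 of 6 neighbours ≥ 1, votes yes.
  Kai: 3 of 7 neighbours < 4, not yet.
  Lee: 2 of 8 neighbours < 3, not yet.
  Nia: 1 of 4 neighbours < 3, not yet.
  Pia: 1 of 8 neighbours < 5, not yet.
Round 3 — checking thresholds:
  Eli: 2 of 5 neighbours < 4, not yet.
  Fay: 4 of 10 neighbours < 10, not yet.
  Ivy: 4 of 7 neighbours < 7, not yet.
  Kai: 3 of 7 neighbours < 4, not yet.
  Lee: 3 of 8 neighbours ≥ 3, votes yes.
  Nia: 1 of 4 neighbours < 3, not yet.
  Pia: 2 of 8 neighbours < 5, not yet.
Round 4 — checking thresholds:
  Eli: 2 of 5 neighbours < 4, not yet.
  Fay: 5 of 10 neighbours < 10, not yet.
  Ivy: 5 of 7 neighbours < 7, not yet.
  Kai: 4 of 7 neighbours ≥ 4, votes yes.
  Nia: 2 of 4 neighbours < 3, not yet.
  Pia: 3 of 8 neighbours < 5, not yet.
Round 5 — no new yes votes; cascade stops.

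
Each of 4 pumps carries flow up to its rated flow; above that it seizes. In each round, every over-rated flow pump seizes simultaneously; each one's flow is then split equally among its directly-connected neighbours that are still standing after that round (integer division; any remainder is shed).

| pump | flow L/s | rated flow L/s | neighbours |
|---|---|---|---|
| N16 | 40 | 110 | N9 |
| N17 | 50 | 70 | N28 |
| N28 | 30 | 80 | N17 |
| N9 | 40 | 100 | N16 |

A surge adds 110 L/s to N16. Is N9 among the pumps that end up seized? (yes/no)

yes

Round 1 — N16 at 150 > 110. N16 seizes.
  N16 sheds 150 L/s to N9: 150 each.
    N9: 40+150 = 190 > 100
Round 2 — N9 seizes.
  N9 sheds 190 L/s: no online neighbours, lost.
No further seizures.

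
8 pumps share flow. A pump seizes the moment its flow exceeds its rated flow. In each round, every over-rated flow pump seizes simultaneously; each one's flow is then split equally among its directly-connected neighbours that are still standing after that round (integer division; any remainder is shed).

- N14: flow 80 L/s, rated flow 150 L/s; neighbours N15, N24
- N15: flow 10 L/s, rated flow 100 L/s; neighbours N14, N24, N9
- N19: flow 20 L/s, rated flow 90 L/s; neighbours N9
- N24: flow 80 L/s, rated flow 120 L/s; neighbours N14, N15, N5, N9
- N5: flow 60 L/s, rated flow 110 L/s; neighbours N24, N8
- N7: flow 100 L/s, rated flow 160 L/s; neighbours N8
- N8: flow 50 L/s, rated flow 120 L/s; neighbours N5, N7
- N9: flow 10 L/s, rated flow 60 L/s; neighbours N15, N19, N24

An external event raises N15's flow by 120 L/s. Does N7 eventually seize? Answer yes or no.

Round 1 — N15 at 130 > 100. N15 seizes.
  N15 sheds 130 L/s to N14, N24, N9: 43 each (1 lost).
    N14: 80+43 = 123 ≤ 150
    N24: 80+43 = 123 > 120
    N9: 10+43 = 53 ≤ 60
Round 2 — N24 seizes.
  N24 sheds 123 L/s to N14, N5, N9: 41 each.
    N14: 123+41 = 164 > 150
    N5: 60+41 = 101 ≤ 110
    N9: 53+41 = 94 > 60
Round 3 — N14, N9 seize.
  N14 sheds 164 L/s: no online neighbours, lost.
  N9 sheds 94 L/s to N19: 94 each.
    N19: 20+94 = 114 > 90
Round 4 — N19 seizes.
  N19 sheds 114 L/s: no online neighbours, lost.
No further seizures.

no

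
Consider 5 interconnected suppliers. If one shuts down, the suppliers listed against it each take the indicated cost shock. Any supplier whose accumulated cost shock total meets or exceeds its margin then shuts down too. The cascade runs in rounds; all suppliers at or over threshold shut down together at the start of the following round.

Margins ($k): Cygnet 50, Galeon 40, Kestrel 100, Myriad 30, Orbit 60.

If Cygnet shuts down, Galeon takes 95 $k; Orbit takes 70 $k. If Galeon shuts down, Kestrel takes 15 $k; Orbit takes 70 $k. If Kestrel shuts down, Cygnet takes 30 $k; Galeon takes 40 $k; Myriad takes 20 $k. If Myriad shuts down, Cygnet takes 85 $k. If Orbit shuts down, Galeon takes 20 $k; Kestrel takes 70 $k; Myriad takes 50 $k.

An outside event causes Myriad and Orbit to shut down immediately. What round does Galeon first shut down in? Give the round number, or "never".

3

Round 1 — Myriad, Orbit shut down (initial).
  Cygnet: +85 → 85 ≥ 50
  Galeon: +20 → 20 < 40
  Kestrel: +70 → 70 < 100
Round 2 — Cygnet shuts down.
  Galeon: +95 → 115 ≥ 40
Round 3 — Galeon shuts down.
  Kestrel: +15 → 85 < 100
No further shutdowns.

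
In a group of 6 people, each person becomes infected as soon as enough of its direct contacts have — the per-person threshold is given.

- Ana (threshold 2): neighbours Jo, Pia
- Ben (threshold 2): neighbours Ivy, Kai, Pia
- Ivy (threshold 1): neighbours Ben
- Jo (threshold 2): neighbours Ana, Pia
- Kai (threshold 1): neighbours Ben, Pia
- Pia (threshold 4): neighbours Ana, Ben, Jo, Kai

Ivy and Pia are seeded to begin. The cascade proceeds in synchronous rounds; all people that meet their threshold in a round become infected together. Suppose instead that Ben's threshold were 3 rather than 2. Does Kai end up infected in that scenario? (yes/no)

yes

With Ben's threshold at 3:
Round 1 — Ivy, Pia become infected (initial).
Round 2 — checking thresholds:
  Ana: 1 of 2 neighbours < 2, holds.
  Ben: 2 of 3 neighbours < 3, holds.
  Jo: 1 of 2 neighbours < 2, holds.
  Kai: 1 of 2 neighbours ≥ 1, becomes infected.
Round 3 — checking thresholds:
  Ana: 1 of 2 neighbours < 2, holds.
  Ben: 3 of 3 neighbours ≥ 3, becomes infected.
  Jo: 1 of 2 neighbours < 2, holds.
Round 4 — no new infections; cascade stops.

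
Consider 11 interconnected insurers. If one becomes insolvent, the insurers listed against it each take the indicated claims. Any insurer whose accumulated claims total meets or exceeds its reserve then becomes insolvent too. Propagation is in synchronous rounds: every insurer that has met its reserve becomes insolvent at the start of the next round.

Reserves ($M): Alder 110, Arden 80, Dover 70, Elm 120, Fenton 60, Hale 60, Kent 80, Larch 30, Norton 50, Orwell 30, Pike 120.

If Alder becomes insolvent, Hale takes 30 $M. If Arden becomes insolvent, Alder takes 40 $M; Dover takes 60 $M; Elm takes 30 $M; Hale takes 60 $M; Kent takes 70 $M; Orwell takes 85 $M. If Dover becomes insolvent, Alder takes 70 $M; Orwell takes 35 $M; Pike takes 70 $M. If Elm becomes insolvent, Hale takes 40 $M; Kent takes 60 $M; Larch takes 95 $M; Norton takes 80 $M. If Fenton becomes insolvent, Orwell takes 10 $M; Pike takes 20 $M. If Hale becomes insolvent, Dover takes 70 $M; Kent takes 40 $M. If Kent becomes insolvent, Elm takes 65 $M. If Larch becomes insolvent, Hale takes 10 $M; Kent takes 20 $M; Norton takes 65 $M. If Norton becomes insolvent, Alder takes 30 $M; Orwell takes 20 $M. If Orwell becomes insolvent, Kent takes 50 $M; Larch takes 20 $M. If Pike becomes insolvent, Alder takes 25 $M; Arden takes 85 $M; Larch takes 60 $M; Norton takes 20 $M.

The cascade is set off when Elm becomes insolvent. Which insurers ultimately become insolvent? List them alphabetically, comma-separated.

Elm, Kent, Larch, Norton

Round 1 — Elm becomes insolvent (initial).
  Hale: +40 → 40 < 60
  Kent: +60 → 60 < 80
  Larch: +95 → 95 ≥ 30
  Norton: +80 → 80 ≥ 50
Round 2 — Larch, Norton become insolvent.
  Alder: +30 → 30 < 110
  Hale: +10 → 50 < 60
  Kent: +20 → 80 ≥ 80
  Orwell: +20 → 20 < 30
Round 3 — Kent becomes insolvent.
No further insolvencies.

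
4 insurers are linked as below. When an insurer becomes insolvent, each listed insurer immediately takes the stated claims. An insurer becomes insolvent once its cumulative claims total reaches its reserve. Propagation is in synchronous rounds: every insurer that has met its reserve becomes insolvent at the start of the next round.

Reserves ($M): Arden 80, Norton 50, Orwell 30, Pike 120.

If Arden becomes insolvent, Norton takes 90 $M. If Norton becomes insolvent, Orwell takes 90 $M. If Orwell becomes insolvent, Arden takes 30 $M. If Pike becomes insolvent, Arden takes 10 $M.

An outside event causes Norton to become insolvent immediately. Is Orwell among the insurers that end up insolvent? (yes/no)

Round 1 — Norton becomes insolvent (initial).
  Orwell: +90 → 90 ≥ 30
Round 2 — Orwell becomes insolvent.
  Arden: +30 → 30 < 80
No further insolvencies.

yes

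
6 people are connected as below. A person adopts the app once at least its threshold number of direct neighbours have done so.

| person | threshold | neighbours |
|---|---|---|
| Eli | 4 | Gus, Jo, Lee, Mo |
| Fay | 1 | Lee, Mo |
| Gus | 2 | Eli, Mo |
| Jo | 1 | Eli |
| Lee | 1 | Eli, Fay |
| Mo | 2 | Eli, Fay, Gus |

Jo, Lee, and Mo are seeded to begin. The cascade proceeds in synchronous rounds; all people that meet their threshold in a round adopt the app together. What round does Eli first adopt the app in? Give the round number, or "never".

never

Round 1 — Jo, Lee, Mo adopt the app (initial).
Round 2 — checking thresholds:
  Eli: 3 of 4 neighbours < 4, holds.
  Fay: 2 of 2 neighbours ≥ 1, adopts the app.
  Gus: 1 of 2 neighbours < 2, holds.
Round 3 — no new adoptions; cascade stops.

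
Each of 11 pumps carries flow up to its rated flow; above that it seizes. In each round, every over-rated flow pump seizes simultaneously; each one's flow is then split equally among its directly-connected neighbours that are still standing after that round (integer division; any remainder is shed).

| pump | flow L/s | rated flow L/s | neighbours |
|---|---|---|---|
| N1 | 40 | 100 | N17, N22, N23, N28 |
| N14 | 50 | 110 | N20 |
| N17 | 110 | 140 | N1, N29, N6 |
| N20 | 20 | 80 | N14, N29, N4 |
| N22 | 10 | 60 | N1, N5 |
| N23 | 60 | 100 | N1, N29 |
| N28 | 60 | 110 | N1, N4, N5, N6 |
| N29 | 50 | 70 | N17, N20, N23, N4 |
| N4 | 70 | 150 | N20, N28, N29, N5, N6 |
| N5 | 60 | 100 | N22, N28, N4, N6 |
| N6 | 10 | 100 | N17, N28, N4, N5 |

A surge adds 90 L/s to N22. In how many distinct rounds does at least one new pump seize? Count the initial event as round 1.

Round 1 — N22 at 100 > 60. N22 seizes.
  N22 sheds 100 L/s to N1, N5: 50 each.
    N1: 40+50 = 90 ≤ 100
    N5: 60+50 = 110 > 100
Round 2 — N5 seizes.
  N5 sheds 110 L/s to N28, N4, N6: 36 each (2 lost).
    N28: 60+36 = 96 ≤ 110
    N4: 70+36 = 106 ≤ 150
    N6: 10+36 = 46 ≤ 100
No further seizures.

2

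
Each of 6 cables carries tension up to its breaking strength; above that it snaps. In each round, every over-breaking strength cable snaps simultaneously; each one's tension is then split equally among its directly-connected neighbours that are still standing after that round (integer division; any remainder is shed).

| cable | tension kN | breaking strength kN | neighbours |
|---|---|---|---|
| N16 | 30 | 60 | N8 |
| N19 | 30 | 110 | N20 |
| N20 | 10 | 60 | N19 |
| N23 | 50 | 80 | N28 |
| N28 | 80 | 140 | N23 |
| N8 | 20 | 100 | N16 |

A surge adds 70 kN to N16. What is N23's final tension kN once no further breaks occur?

50

Round 1 — N16 at 100 > 60. N16 snaps.
  N16 sheds 100 kN to N8: 100 each.
    N8: 20+100 = 120 > 100
Round 2 — N8 snaps.
  N8 sheds 120 kN: no online neighbours, lost.
No further breaks.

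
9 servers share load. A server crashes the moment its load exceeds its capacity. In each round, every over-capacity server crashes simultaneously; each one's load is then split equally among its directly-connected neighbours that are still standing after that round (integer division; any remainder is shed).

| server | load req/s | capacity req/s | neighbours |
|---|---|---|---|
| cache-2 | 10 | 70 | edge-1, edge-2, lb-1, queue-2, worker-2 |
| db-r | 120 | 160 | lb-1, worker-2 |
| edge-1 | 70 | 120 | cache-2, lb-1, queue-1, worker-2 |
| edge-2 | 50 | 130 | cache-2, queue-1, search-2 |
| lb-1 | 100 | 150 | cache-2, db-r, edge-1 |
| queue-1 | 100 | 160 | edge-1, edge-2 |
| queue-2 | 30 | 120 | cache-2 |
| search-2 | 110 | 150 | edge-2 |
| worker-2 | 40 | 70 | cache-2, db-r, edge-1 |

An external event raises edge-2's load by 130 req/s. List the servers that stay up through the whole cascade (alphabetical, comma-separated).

cache-2, db-r, edge-1, lb-1, queue-1, queue-2, worker-2

Round 1 — edge-2 at 180 > 130. edge-2 crashes.
  edge-2 sheds 180 req/s to cache-2, queue-1, search-2: 60 each.
    cache-2: 10+60 = 70 ≤ 70
    queue-1: 100+60 = 160 ≤ 160
    search-2: 110+60 = 170 > 150
Round 2 — search-2 crashes.
  search-2 sheds 170 req/s: no online neighbours, lost.
No further crashes.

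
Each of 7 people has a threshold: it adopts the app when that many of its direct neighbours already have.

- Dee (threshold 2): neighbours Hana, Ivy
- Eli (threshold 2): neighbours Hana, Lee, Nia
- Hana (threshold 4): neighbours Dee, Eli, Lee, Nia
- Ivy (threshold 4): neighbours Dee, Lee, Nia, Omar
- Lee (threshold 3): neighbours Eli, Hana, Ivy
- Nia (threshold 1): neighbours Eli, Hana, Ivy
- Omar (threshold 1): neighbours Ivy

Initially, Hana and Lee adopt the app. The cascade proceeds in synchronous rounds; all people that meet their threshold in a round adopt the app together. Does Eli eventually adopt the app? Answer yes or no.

yes

Round 1 — Hana, Lee adopt the app (initial).
Round 2 — checking thresholds:
  Dee: 1 of 2 neighbours < 2, holds.
  Eli: 2 of 3 neighbours ≥ 2, adopts the app.
  Ivy: 1 of 4 neighbours < 4, holds.
  Nia: 1 of 3 neighbours ≥ 1, adopts the app.
Round 3 — no new adoptions; cascade stops.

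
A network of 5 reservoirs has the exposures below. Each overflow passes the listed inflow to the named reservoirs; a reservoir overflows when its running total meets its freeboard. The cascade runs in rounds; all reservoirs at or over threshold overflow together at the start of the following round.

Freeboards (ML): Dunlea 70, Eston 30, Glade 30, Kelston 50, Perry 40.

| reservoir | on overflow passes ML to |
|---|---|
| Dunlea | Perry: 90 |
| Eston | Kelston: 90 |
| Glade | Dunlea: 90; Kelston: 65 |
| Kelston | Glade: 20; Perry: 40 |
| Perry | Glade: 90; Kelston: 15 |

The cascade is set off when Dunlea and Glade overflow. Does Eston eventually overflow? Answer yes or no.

Round 1 — Dunlea, Glade overflow (initial).
  Kelston: +65 → 65 ≥ 50
  Perry: +90 → 90 ≥ 40
Round 2 — Kelston, Perry overflow.
No further overflows.

no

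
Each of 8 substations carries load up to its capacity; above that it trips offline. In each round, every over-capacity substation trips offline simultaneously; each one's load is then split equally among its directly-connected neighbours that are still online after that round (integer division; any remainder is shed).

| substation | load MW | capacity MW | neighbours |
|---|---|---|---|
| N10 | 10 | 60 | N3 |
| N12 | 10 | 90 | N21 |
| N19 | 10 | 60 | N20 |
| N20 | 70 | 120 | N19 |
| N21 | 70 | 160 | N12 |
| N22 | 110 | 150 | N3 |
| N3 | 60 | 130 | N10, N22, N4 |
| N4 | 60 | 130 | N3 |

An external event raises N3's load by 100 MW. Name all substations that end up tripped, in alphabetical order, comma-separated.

N10, N22, N3

Round 1 — N3 at 160 > 130. N3 trips offline.
  N3 sheds 160 MW to N10, N22, N4: 53 each (1 lost).
    N10: 10+53 = 63 > 60
    N22: 110+53 = 163 > 150
    N4: 60+53 = 113 ≤ 130
Round 2 — N10, N22 trip offline.
  N10 sheds 63 MW: no online neighbours, lost.
  N22 sheds 163 MW: no online neighbours, lost.
No further trips.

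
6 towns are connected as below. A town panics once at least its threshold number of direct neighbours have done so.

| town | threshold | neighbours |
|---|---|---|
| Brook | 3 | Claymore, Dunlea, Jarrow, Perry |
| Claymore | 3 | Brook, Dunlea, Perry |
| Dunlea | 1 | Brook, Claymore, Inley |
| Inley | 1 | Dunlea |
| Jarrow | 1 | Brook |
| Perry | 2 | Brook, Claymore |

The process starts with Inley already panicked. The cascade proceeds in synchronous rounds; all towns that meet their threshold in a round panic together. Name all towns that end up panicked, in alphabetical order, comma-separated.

Round 1 — Inley panics (initial).
Round 2 — checking thresholds:
  Dunlea: 1 of 3 neighbours ≥ 1, panics.
Round 3 — no new panics; cascade stops.

Dunlea, Inley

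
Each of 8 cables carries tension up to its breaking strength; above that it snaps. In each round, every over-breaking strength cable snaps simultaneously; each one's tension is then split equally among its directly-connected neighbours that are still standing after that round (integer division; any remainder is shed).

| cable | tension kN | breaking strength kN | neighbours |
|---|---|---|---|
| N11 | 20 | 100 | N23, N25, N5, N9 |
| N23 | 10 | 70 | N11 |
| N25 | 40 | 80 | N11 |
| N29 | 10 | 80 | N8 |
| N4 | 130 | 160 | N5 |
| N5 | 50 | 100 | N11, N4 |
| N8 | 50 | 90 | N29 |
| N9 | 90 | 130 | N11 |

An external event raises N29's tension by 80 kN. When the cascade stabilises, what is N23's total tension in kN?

Round 1 — N29 at 90 > 80. N29 snaps.
  N29 sheds 90 kN to N8: 90 each.
    N8: 50+90 = 140 > 90
Round 2 — N8 snaps.
  N8 sheds 140 kN: no online neighbours, lost.
No further breaks.

10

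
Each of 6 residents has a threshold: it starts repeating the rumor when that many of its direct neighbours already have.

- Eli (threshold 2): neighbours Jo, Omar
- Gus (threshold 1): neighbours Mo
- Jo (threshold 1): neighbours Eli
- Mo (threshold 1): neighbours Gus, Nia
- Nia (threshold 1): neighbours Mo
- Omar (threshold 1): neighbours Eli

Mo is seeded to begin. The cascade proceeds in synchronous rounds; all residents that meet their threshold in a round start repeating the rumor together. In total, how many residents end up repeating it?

3

Round 1 — Mo starts repeating the rumor (initial).
Round 2 — checking thresholds:
  Gus: 1 of 1 neighbours ≥ 1, starts repeating the rumor.
  Nia: 1 of 1 neighbours ≥ 1, starts repeating the rumor.
Round 3 — no new spreads; cascade stops.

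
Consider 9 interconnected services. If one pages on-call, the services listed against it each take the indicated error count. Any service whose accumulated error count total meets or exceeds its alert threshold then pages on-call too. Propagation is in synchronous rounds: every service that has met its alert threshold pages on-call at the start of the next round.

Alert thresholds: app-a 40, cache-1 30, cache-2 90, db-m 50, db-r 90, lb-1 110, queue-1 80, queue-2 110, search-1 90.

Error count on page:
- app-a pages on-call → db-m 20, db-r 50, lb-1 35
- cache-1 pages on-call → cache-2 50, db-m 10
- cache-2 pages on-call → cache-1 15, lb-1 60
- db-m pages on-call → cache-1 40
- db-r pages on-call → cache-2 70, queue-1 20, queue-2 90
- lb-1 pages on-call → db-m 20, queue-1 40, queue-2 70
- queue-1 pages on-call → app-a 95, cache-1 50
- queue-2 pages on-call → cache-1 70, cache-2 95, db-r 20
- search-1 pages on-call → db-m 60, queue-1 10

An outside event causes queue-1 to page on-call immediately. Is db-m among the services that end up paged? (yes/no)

no

Round 1 — queue-1 pages on-call (initial).
  app-a: +95 → 95 ≥ 40
  cache-1: +50 → 50 ≥ 30
Round 2 — app-a, cache-1 page on-call.
  cache-2: +50 → 50 < 90
  db-m: +20+10 → 30 < 50
  db-r: +50 → 50 < 90
  lb-1: +35 → 35 < 110
No further pages.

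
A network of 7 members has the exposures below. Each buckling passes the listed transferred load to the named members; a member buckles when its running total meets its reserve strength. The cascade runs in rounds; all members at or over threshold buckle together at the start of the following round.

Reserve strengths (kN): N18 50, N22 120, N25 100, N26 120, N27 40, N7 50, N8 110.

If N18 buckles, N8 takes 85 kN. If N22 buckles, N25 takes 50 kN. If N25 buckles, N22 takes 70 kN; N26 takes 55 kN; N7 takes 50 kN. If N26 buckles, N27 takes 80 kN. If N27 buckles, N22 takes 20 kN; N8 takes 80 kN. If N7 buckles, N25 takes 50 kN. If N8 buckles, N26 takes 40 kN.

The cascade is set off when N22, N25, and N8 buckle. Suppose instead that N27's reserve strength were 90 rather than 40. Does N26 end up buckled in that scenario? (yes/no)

With N27's reserve strength at 90:
Round 1 — N22, N25, N8 buckle (initial).
  N26: +55+40 → 95 < 120
  N7: +50 → 50 ≥ 50
Round 2 — N7 buckles.
No further bucklings.

no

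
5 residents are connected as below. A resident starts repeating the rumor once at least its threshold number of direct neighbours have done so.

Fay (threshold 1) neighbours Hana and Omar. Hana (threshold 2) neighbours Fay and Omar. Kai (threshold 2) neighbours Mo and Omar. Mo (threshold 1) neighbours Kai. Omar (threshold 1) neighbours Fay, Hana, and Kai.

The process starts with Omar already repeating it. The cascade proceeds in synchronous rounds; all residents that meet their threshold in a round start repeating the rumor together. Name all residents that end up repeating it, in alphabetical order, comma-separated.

Round 1 — Omar starts repeating the rumor (initial).
Round 2 — checking thresholds:
  Fay: 1 of 2 neighbours ≥ 1, starts repeating the rumor.
  Hana: 1 of 2 neighbours < 2, not yet.
  Kai: 1 of 2 neighbours < 2, not yet.
Round 3 — checking thresholds:
  Hana: 2 of 2 neighbours ≥ 2, starts repeating the rumor.
  Kai: 1 of 2 neighbours < 2, not yet.
Round 4 — no new spreads; cascade stops.

Fay, Hana, Omar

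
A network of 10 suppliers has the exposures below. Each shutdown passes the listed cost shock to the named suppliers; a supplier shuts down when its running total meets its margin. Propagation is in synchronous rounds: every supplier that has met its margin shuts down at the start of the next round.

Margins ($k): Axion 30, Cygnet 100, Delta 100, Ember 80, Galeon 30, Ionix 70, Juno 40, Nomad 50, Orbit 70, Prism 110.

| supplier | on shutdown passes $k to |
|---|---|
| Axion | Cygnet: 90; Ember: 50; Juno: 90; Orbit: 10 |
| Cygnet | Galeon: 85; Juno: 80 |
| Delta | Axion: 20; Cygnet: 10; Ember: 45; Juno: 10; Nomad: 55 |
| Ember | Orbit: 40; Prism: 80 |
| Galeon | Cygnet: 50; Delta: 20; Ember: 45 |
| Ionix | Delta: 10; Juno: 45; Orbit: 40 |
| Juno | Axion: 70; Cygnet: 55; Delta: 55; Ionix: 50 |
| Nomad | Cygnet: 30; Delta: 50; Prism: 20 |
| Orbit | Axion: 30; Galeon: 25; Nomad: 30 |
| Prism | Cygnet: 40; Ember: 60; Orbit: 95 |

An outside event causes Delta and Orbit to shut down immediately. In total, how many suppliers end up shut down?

8

Round 1 — Delta, Orbit shut down (initial).
  Axion: +20+30 → 50 ≥ 30
  Cygnet: +10 → 10 < 100
  Ember: +45 → 45 < 80
  Galeon: +25 → 25 < 30
  Juno: +10 → 10 < 40
  Nomad: +55+30 → 85 ≥ 50
Round 2 — Axion, Nomad shut down.
  Cygnet: +90+30 → 130 ≥ 100
  Ember: +50 → 95 ≥ 80
  Juno: +90 → 100 ≥ 40
  Prism: +20 → 20 < 110
Round 3 — Cygnet, Ember, Juno shut down.
  Galeon: +85 → 110 ≥ 30
  Ionix: +50 → 50 < 70
  Prism: +80 → 100 < 110
Round 4 — Galeon shuts down.
No further shutdowns.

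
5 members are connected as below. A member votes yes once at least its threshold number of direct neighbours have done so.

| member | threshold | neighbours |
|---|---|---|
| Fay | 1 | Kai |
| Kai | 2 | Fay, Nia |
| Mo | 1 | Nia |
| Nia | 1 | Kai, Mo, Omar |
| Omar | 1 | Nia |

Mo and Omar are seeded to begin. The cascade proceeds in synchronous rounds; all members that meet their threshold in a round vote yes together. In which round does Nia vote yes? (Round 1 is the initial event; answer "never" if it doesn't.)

Round 1 — Mo, Omar vote yes (initial).
Round 2 — checking thresholds:
  Nia: 2 of 3 neighbours ≥ 1, votes yes.
Round 3 — no new yes votes; cascade stops.

2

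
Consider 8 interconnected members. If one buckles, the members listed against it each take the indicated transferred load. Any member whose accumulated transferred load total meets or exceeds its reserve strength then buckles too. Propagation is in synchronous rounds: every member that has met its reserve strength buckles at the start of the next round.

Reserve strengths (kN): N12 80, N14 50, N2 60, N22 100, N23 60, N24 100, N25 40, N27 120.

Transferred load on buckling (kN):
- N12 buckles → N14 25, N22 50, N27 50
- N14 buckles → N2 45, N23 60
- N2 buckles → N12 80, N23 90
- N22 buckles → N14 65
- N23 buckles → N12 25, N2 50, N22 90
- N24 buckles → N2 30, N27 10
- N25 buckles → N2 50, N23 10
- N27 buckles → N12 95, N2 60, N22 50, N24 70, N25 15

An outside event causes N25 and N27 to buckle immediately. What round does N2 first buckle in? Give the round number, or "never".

Round 1 — N25, N27 buckle (initial).
  N12: +95 → 95 ≥ 80
  N2: +50+60 → 110 ≥ 60
  N22: +50 → 50 < 100
  N23: +10 → 10 < 60
  N24: +70 → 70 < 100
Round 2 — N12, N2 buckle.
  N14: +25 → 25 < 50
  N22: +50 → 100 ≥ 100
  N23: +90 → 100 ≥ 60
Round 3 — N22, N23 buckle.
  N14: +65 → 90 ≥ 50
Round 4 — N14 buckles.
No further bucklings.

2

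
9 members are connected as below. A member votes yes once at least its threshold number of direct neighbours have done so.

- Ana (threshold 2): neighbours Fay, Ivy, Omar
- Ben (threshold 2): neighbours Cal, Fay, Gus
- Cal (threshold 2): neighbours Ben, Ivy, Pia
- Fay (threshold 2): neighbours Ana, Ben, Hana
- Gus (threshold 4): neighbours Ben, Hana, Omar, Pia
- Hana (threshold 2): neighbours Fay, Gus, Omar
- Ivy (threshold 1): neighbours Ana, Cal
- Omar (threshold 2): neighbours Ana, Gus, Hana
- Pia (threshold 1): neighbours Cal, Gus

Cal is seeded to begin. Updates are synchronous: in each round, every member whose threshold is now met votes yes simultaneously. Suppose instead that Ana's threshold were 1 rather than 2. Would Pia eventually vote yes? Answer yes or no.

yes

With Ana's threshold at 1:
Round 1 — Cal votes yes (initial).
Round 2 — checking thresholds:
  Ben: 1 of 3 neighbours < 2, holds.
  Ivy: 1 of 2 neighbours ≥ 1, votes yes.
  Pia: 1 of 2 neighbours ≥ 1, votes yes.
Round 3 — checking thresholds:
  Ana: 1 of 3 neighbours ≥ 1, votes yes.
  Ben: 1 of 3 neighbours < 2, holds.
  Gus: 1 of 4 neighbours < 4, holds.
Round 4 — no new yes votes; cascade stops.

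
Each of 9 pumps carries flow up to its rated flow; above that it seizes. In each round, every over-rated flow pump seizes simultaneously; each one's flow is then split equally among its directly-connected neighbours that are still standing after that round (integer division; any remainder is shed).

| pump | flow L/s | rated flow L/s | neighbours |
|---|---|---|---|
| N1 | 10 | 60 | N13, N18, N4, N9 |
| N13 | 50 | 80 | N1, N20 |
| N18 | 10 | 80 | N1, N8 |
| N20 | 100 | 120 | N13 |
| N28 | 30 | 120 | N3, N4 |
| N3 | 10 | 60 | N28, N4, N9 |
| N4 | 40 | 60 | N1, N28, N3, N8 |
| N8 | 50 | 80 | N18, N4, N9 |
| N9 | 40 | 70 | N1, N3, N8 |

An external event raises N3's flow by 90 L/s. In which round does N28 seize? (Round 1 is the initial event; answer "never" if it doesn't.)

Round 1 — N3 at 100 > 60. N3 seizes.
  N3 sheds 100 L/s to N28, N4, N9: 33 each (1 lost).
    N28: 30+33 = 63 ≤ 120
    N4: 40+33 = 73 > 60
    N9: 40+33 = 73 > 70
Round 2 — N4, N9 seize.
  N4 sheds 73 L/s to N1, N28, N8: 24 each (1 lost).
    N1: 10+24 = 34 ≤ 60
    N28: 63+24 = 87 ≤ 120
    N8: 50+24 = 74 ≤ 80
  N9 sheds 73 L/s to N1, N8: 36 each (1 lost).
    N1: 34+36 = 70 > 60
    N8: 74+36 = 110 > 80
Round 3 — N1, N8 seize.
  N1 sheds 70 L/s to N13, N18: 35 each.
    N13: 50+35 = 85 > 80
    N18: 10+35 = 45 ≤ 80
  N8 sheds 110 L/s to N18: 110 each.
    N18: 45+110 = 155 > 80
Round 4 — N13, N18 seize.
  N13 sheds 85 L/s to N20: 85 each.
    N20: 100+85 = 185 > 120
  N18 sheds 155 L/s: no online neighbours, lost.
Round 5 — N20 seizes.
  N20 sheds 185 L/s: no online neighbours, lost.
No further seizures.

never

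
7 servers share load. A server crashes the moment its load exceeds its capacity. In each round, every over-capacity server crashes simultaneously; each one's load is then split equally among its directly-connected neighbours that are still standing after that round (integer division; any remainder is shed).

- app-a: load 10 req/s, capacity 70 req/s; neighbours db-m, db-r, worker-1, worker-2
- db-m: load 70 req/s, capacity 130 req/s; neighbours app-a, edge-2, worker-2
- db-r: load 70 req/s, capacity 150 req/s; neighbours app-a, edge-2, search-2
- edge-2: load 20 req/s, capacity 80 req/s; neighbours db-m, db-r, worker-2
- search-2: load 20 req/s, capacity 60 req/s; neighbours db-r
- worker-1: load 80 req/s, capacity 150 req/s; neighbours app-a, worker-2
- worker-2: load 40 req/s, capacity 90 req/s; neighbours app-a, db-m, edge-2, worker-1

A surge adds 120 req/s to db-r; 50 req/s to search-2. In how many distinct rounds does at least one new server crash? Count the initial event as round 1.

4

Round 1 — db-r at 190 > 150; search-2 at 70 > 60. db-r, search-2 crash.
  db-r sheds 190 req/s to app-a, edge-2: 95 each.
    app-a: 10+95 = 105 > 70
    edge-2: 20+95 = 115 > 80
  search-2 sheds 70 req/s: no online neighbours, lost.
Round 2 — app-a, edge-2 crash.
  app-a sheds 105 req/s to db-m, worker-1, worker-2: 35 each.
    db-m: 70+35 = 105 ≤ 130
    worker-1: 80+35 = 115 ≤ 150
    worker-2: 40+35 = 75 ≤ 90
  edge-2 sheds 115 req/s to db-m, worker-2: 57 each (1 lost).
    db-m: 105+57 = 162 > 130
    worker-2: 75+57 = 132 > 90
Round 3 — db-m, worker-2 crash.
  db-m sheds 162 req/s: no online neighbours, lost.
  worker-2 sheds 132 req/s to worker-1: 132 each.
    worker-1: 115+132 = 247 > 150
Round 4 — worker-1 crashes.
  worker-1 sheds 247 req/s: no online neighbours, lost.
No further crashes.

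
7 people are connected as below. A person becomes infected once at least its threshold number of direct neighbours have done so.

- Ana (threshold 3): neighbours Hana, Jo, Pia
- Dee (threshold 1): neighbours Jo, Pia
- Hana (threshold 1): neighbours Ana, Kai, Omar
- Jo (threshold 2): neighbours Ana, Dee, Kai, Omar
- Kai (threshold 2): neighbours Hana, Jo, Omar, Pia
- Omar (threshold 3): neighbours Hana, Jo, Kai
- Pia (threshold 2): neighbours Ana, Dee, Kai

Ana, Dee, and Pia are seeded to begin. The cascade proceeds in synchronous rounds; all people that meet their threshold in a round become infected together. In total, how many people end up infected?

7

Round 1 — Ana, Dee, Pia become infected (initial).
Round 2 — checking thresholds:
  Hana: 1 of 3 neighbours ≥ 1, becomes infected.
  Jo: 2 of 4 neighbours ≥ 2, becomes infected.
  Kai: 1 of 4 neighbours < 2, not yet.
Round 3 — checking thresholds:
  Kai: 3 of 4 neighbours ≥ 2, becomes infected.
  Omar: 2 of 3 neighbours < 3, not yet.
Round 4 — checking thresholds:
  Omar: 3 of 3 neighbours ≥ 3, becomes infected.
Round 5 — no new infections; cascade stops.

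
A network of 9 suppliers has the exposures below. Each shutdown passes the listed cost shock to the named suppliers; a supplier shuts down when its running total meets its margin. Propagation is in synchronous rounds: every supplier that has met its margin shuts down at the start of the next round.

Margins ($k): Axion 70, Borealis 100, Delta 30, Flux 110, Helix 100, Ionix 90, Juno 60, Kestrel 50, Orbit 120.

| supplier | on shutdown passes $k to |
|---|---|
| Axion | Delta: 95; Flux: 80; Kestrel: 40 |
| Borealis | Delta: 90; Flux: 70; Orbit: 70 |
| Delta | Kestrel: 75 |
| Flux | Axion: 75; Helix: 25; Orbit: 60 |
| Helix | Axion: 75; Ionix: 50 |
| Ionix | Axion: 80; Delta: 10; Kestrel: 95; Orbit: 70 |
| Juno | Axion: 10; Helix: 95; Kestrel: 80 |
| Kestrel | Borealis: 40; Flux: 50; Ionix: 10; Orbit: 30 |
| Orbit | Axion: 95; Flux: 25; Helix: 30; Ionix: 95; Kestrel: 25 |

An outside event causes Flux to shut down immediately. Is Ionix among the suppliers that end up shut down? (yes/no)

Round 1 — Flux shuts down (initial).
  Axion: +75 → 75 ≥ 70
  Helix: +25 → 25 < 100
  Orbit: +60 → 60 < 120
Round 2 — Axion shuts down.
  Delta: +95 → 95 ≥ 30
  Kestrel: +40 → 40 < 50
Round 3 — Delta shuts down.
  Kestrel: +75 → 115 ≥ 50
Round 4 — Kestrel shuts down.
  Borealis: +40 → 40 < 100
  Ionix: +10 → 10 < 90
  Orbit: +30 → 90 < 120
No further shutdowns.

no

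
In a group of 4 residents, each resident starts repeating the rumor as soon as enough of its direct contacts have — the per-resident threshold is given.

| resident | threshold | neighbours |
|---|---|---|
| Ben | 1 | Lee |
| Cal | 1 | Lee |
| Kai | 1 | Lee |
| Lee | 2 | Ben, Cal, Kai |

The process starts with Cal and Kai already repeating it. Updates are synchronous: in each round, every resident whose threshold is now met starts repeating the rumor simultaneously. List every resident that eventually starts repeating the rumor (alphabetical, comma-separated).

Ben, Cal, Kai, Lee

Round 1 — Cal, Kai start repeating the rumor (initial).
Round 2 — checking thresholds:
  Lee: 2 of 3 neighbours ≥ 2, starts repeating the rumor.
Round 3 — checking thresholds:
  Ben: 1 of 1 neighbours ≥ 1, starts repeating the rumor.
Round 4 — no new spreads; cascade stops.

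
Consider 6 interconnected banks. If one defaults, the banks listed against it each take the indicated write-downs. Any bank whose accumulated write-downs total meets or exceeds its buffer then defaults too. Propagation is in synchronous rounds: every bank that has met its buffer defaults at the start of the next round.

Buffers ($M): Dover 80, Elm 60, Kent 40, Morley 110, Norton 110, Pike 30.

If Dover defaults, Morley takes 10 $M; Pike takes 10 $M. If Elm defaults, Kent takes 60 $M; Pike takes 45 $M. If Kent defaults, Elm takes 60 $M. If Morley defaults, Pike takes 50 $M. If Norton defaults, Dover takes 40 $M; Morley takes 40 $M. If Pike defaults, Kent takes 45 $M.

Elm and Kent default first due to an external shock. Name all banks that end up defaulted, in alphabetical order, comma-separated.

Round 1 — Elm, Kent default (initial).
  Pike: +45 → 45 ≥ 30
Round 2 — Pike defaults.
No further defaults.

Elm, Kent, Pike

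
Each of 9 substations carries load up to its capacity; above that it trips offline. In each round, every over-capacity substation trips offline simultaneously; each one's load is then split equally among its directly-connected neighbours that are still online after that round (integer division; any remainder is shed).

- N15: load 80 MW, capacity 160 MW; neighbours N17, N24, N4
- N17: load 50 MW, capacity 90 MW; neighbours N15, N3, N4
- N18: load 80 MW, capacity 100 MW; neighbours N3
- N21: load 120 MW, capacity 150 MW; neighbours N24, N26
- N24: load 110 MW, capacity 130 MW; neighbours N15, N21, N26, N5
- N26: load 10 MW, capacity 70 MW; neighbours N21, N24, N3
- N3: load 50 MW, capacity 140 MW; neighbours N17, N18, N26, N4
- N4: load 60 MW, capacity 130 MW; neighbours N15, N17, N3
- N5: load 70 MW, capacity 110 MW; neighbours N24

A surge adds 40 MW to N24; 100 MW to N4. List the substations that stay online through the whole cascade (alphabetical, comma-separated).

Round 1 — N24 at 150 > 130; N4 at 160 > 130. N24, N4 trip offline.
  N24 sheds 150 MW to N15, N21, N26, N5: 37 each (2 lost).
    N15: 80+37 = 117 ≤ 160
    N21: 120+37 = 157 > 150
    N26: 10+37 = 47 ≤ 70
    N5: 70+37 = 107 ≤ 110
  N4 sheds 160 MW to N15, N17, N3: 53 each (1 lost).
    N15: 117+53 = 170 > 160
    N17: 50+53 = 103 > 90
    N3: 50+53 = 103 ≤ 140
Round 2 — N15, N17, N21 trip offline.
  N15 sheds 170 MW: no online neighbours, lost.
  N17 sheds 103 MW to N3: 103 each.
    N3: 103+103 = 206 > 140
  N21 sheds 157 MW to N26: 157 each.
    N26: 47+157 = 204 > 70
Round 3 — N26, N3 trip offline.
  N26 sheds 204 MW: no online neighbours, lost.
  N3 sheds 206 MW to N18: 206 each.
    N18: 80+206 = 286 > 100
Round 4 — N18 trips offline.
  N18 sheds 286 MW: no online neighbours, lost.
No further trips.

N5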